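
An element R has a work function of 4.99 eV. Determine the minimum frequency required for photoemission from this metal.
1.2066e+15 Hz

The threshold frequency is when the photon energy equals the work function:
hf₀ = φ

Solving for f₀:
f₀ = φ/h = (4.99 eV × 1.602×10⁻¹⁹ J/eV) / (6.626×10⁻³⁴ J·s)
f₀ = 1.2066e+15 Hz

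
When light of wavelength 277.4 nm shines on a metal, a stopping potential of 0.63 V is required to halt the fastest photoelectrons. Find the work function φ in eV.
3.84 eV

The stopping potential gives the maximum kinetic energy: KE_max = eV_s = 0.63 eV

From Einstein's photoelectric equation: KE_max = hc/λ - φ
Rearranging: φ = hc/λ - KE_max

Calculate photon energy:
E_photon = hc/λ = (6.626×10⁻³⁴ J·s)(3×10⁸ m/s) / (277.4×10⁻⁹ m) = 4.4695 eV

Therefore:
φ = 4.4695 - 0.63 = 3.84 eV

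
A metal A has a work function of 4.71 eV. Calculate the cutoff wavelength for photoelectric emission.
263.24 nm

The threshold wavelength is when the photon energy equals the work function:
hc/λ₀ = φ

Solving for λ₀:
λ₀ = hc/φ = (6.626×10⁻³⁴ J·s)(3×10⁸ m/s) / (4.71 eV × 1.602×10⁻¹⁹ J/eV)
λ₀ = 263.24 nm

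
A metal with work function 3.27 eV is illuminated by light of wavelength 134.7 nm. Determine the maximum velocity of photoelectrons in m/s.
1.4448e+06 m/s

First, find the maximum kinetic energy:
E_photon = hc/λ = 9.2045 eV
KE_max = E_photon - φ = 9.2045 - 3.27 = 5.9345 eV

Convert to Joules: KE_max = 5.9345 × 1.602×10⁻¹⁹ J = 9.5081e-19 J

Then use KE = ½mv² to find velocity:
v = √(2·KE/m) = √(2 × 9.5081e-19 J / 9.109e-31 kg)
v = 1.4448e+06 m/s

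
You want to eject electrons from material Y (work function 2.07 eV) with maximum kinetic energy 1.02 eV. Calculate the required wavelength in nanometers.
401.24 nm

From Einstein's equation: KE_max = hc/λ - φ

Rearranging for λ:
hc/λ = KE_max + φ
λ = hc/(KE_max + φ)

Required photon energy:
E_photon = KE_max + φ = 1.02 + 2.07 = 3.09 eV

Required wavelength:
λ = hc/E_photon = (6.626×10⁻³⁴)(3×10⁸) / (3.09 × 1.602×10⁻¹⁹)
λ = 401.24 nm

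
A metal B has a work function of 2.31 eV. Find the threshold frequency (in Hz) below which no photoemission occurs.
5.5856e+14 Hz

The threshold frequency is when the photon energy equals the work function:
hf₀ = φ

Solving for f₀:
f₀ = φ/h = (2.31 eV × 1.602×10⁻¹⁹ J/eV) / (6.626×10⁻³⁴ J·s)
f₀ = 5.5856e+14 Hz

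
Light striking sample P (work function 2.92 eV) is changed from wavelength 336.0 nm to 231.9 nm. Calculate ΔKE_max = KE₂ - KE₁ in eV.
1.6564 eV

Using Einstein's equation: KE_max = hc/λ - φ

For λ₁ = 336.0 nm:
KE₁ = hc/λ₁ - φ = 3.6900 - 2.92 = 0.7700 eV

For λ₂ = 231.9 nm:
KE₂ = hc/λ₂ - φ = 5.3465 - 2.92 = 2.4265 eV

Change in KE:
ΔKE = KE₂ - KE₁ = 2.4265 - 0.7700 = 1.6564 eV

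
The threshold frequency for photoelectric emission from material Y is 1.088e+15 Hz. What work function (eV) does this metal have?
4.50 eV

At the threshold frequency, photon energy equals work function:
φ = hf₀

Calculating:
φ = (6.626×10⁻³⁴ J·s)(1.088e+15 Hz)
φ = 4.50 eV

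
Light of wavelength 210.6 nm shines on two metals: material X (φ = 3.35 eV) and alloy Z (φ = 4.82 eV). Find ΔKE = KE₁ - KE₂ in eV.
1.4700 eV

Using KE_max = hc/λ - φ for each metal:

Photon energy: E = hc/λ = 5.8872 eV

For material X (φ₁ = 3.35 eV):
KE₁ = E - φ₁ = 5.8872 - 3.35 = 2.5372 eV

For alloy Z (φ₂ = 4.82 eV):
KE₂ = E - φ₂ = 5.8872 - 4.82 = 1.0672 eV

Difference:
ΔKE = KE₁ - KE₂ = 2.5372 - 1.0672 = 1.4700 eV

Note: The difference equals the difference in work functions: 4.82 - 3.35 = 1.47 eV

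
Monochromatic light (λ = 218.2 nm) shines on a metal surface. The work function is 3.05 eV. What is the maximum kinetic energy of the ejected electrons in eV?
2.6321 eV

Using Einstein's photoelectric equation: KE_max = hf - φ = hc/λ - φ

First, calculate the photon energy:
E_photon = hc/λ = (6.626×10⁻³⁴ J·s)(3×10⁸ m/s) / (218.2×10⁻⁹ m)
E_photon = 5.6821 eV

Then, the maximum kinetic energy:
KE_max = E_photon - φ = 5.6821 eV - 3.05 eV = 2.6321 eV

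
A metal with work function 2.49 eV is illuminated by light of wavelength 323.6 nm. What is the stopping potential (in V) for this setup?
1.3414 V

The stopping potential V_s satisfies: eV_s = KE_max

First, find KE_max using Einstein's equation:
E_photon = hc/λ = 3.8314 eV
KE_max = E_photon - φ = 3.8314 - 2.49 = 1.3414 eV

Since eV_s = KE_max:
V_s = KE_max/e = 1.3414 V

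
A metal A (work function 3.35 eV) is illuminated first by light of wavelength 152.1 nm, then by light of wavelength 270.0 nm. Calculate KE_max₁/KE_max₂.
3.8659

Using Einstein's equation: KE_max = hc/λ - φ

For λ₁ = 152.1 nm:
E₁ = hc/λ₁ = 8.1515 eV
KE₁ = E₁ - φ = 8.1515 - 3.35 = 4.8015 eV

For λ₂ = 270.0 nm:
E₂ = hc/λ₂ = 4.5920 eV
KE₂ = E₂ - φ = 4.5920 - 3.35 = 1.2420 eV

Ratio: KE₁/KE₂ = 4.8015/1.2420 = 3.8659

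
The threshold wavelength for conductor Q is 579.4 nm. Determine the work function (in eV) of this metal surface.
2.14 eV

At the threshold wavelength, photon energy equals work function:
φ = hc/λ₀

Calculating:
φ = (6.626×10⁻³⁴ J·s)(3×10⁸ m/s) / (579.4×10⁻⁹ m)
φ = 2.14 eV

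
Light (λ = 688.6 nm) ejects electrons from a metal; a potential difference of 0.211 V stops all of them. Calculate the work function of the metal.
1.59 eV

The stopping potential gives the maximum kinetic energy: KE_max = eV_s = 0.211 eV

From Einstein's photoelectric equation: KE_max = hc/λ - φ
Rearranging: φ = hc/λ - KE_max

Calculate photon energy:
E_photon = hc/λ = (6.626×10⁻³⁴ J·s)(3×10⁸ m/s) / (688.6×10⁻⁹ m) = 1.8005 eV

Therefore:
φ = 1.8005 - 0.211 = 1.59 eV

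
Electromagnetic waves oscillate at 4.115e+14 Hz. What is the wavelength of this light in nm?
728.54 nm

Using the wave equation: c = fλ

Solving for wavelength:
λ = c/f = (3×10⁸ m/s) / (4.115e+14 Hz)
λ = 728.54 nm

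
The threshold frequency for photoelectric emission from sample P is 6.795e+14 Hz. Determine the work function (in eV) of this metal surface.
2.81 eV

At the threshold frequency, photon energy equals work function:
φ = hf₀

Calculating:
φ = (6.626×10⁻³⁴ J·s)(6.795e+14 Hz)
φ = 2.81 eV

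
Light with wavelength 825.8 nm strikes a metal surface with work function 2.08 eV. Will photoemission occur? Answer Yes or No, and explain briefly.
No

For photoemission, the photon energy must exceed the work function.

Photon energy: E = hc/λ = 1.5014 eV
Work function: φ = 2.08 eV

Since E_photon (1.5014 eV) < φ (2.08 eV), photoemission will NOT occur.
The threshold wavelength is λ₀ = hc/φ = 596.1 nm.
Since 825.8 nm > 596.1 nm, the photons lack sufficient energy.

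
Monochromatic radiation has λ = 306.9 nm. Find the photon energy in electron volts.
4.0399 eV

Using E = hf = hc/λ:

E = hc/λ = (6.626×10⁻³⁴ J·s)(3×10⁸ m/s) / (306.9×10⁻⁹ m)
E = 4.0399 eV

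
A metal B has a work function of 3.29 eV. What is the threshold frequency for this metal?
7.9552e+14 Hz

The threshold frequency is when the photon energy equals the work function:
hf₀ = φ

Solving for f₀:
f₀ = φ/h = (3.29 eV × 1.602×10⁻¹⁹ J/eV) / (6.626×10⁻³⁴ J·s)
f₀ = 7.9552e+14 Hz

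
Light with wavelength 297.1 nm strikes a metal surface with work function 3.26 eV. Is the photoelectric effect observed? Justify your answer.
Yes

For photoemission, the photon energy must exceed the work function.

Photon energy: E = hc/λ = 4.1731 eV
Work function: φ = 3.26 eV

Since E_photon (4.1731 eV) > φ (3.26 eV), photoemission WILL occur.
The threshold wavelength is λ₀ = hc/φ = 380.3 nm.
Since 297.1 nm < 380.3 nm, the light has sufficient energy.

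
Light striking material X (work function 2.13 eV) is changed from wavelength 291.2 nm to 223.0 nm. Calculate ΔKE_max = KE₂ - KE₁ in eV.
1.3021 eV

Using Einstein's equation: KE_max = hc/λ - φ

For λ₁ = 291.2 nm:
KE₁ = hc/λ₁ - φ = 4.2577 - 2.13 = 2.1277 eV

For λ₂ = 223.0 nm:
KE₂ = hc/λ₂ - φ = 5.5598 - 2.13 = 3.4298 eV

Change in KE:
ΔKE = KE₂ - KE₁ = 3.4298 - 2.1277 = 1.3021 eV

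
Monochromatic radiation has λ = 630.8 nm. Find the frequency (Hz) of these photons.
4.7526e+14 Hz

Using the wave equation: c = fλ

Solving for frequency:
f = c/λ = (3×10⁸ m/s) / (630.8×10⁻⁹ m)
f = 4.7526e+14 Hz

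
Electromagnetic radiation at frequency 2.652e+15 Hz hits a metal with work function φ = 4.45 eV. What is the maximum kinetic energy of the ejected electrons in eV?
6.5178 eV

Using Einstein's photoelectric equation: KE_max = hf - φ

First, calculate the photon energy:
E_photon = hf = (6.626×10⁻³⁴ J·s)(2.652e+15 Hz)
E_photon = 10.9678 eV

Then, the maximum kinetic energy:
KE_max = E_photon - φ = 10.9678 eV - 4.45 eV = 6.5178 eV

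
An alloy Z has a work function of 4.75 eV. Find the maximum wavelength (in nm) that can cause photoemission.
261.02 nm

The threshold wavelength is when the photon energy equals the work function:
hc/λ₀ = φ

Solving for λ₀:
λ₀ = hc/φ = (6.626×10⁻³⁴ J·s)(3×10⁸ m/s) / (4.75 eV × 1.602×10⁻¹⁹ J/eV)
λ₀ = 261.02 nm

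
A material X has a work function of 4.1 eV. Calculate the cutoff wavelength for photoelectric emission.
302.40 nm

The threshold wavelength is when the photon energy equals the work function:
hc/λ₀ = φ

Solving for λ₀:
λ₀ = hc/φ = (6.626×10⁻³⁴ J·s)(3×10⁸ m/s) / (4.1 eV × 1.602×10⁻¹⁹ J/eV)
λ₀ = 302.40 nm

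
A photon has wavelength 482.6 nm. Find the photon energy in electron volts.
2.5691 eV

Using E = hf = hc/λ:

E = hc/λ = (6.626×10⁻³⁴ J·s)(3×10⁸ m/s) / (482.6×10⁻⁹ m)
E = 2.5691 eV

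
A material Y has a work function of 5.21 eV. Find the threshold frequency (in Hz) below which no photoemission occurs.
1.2598e+15 Hz

The threshold frequency is when the photon energy equals the work function:
hf₀ = φ

Solving for f₀:
f₀ = φ/h = (5.21 eV × 1.602×10⁻¹⁹ J/eV) / (6.626×10⁻³⁴ J·s)
f₀ = 1.2598e+15 Hz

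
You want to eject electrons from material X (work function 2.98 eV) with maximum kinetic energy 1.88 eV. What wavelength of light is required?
255.11 nm

From Einstein's equation: KE_max = hc/λ - φ

Rearranging for λ:
hc/λ = KE_max + φ
λ = hc/(KE_max + φ)

Required photon energy:
E_photon = KE_max + φ = 1.88 + 2.98 = 4.86 eV

Required wavelength:
λ = hc/E_photon = (6.626×10⁻³⁴)(3×10⁸) / (4.86 × 1.602×10⁻¹⁹)
λ = 255.11 nm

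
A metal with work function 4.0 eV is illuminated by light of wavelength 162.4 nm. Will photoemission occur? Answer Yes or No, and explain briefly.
Yes

For photoemission, the photon energy must exceed the work function.

Photon energy: E = hc/λ = 7.6345 eV
Work function: φ = 4.0 eV

Since E_photon (7.6345 eV) > φ (4.0 eV), photoemission WILL occur.
The threshold wavelength is λ₀ = hc/φ = 310.0 nm.
Since 162.4 nm < 310.0 nm, the light has sufficient energy.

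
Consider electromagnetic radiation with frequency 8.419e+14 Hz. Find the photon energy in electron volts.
3.4818 eV

Using E = hf:

E = hf = (6.626×10⁻³⁴ J·s)(8.419e+14 Hz)
E = 3.4818 eV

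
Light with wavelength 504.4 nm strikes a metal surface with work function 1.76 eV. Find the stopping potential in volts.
0.6981 V

The stopping potential V_s satisfies: eV_s = KE_max

First, find KE_max using Einstein's equation:
E_photon = hc/λ = 2.4581 eV
KE_max = E_photon - φ = 2.4581 - 1.76 = 0.6981 eV

Since eV_s = KE_max:
V_s = KE_max/e = 0.6981 V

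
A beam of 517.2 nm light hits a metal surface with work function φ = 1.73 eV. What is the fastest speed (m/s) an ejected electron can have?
4.8446e+05 m/s

First, find the maximum kinetic energy:
E_photon = hc/λ = 2.3972 eV
KE_max = E_photon - φ = 2.3972 - 1.73 = 0.6672 eV

Convert to Joules: KE_max = 0.6672 × 1.602×10⁻¹⁹ J = 1.0690e-19 J

Then use KE = ½mv² to find velocity:
v = √(2·KE/m) = √(2 × 1.0690e-19 J / 9.109e-31 kg)
v = 4.8446e+05 m/s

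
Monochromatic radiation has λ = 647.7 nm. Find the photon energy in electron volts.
1.9142 eV

Using E = hf = hc/λ:

E = hc/λ = (6.626×10⁻³⁴ J·s)(3×10⁸ m/s) / (647.7×10⁻⁹ m)
E = 1.9142 eV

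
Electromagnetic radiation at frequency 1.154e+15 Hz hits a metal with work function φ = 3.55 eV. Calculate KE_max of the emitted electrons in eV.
1.2226 eV

Using Einstein's photoelectric equation: KE_max = hf - φ

First, calculate the photon energy:
E_photon = hf = (6.626×10⁻³⁴ J·s)(1.154e+15 Hz)
E_photon = 4.7726 eV

Then, the maximum kinetic energy:
KE_max = E_photon - φ = 4.7726 eV - 3.55 eV = 1.2226 eV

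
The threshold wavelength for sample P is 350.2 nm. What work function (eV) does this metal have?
3.54 eV

At the threshold wavelength, photon energy equals work function:
φ = hc/λ₀

Calculating:
φ = (6.626×10⁻³⁴ J·s)(3×10⁸ m/s) / (350.2×10⁻⁹ m)
φ = 3.54 eV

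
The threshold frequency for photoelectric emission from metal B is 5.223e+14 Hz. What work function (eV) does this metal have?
2.16 eV

At the threshold frequency, photon energy equals work function:
φ = hf₀

Calculating:
φ = (6.626×10⁻³⁴ J·s)(5.223e+14 Hz)
φ = 2.16 eV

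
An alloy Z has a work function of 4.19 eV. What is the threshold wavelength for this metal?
295.91 nm

The threshold wavelength is when the photon energy equals the work function:
hc/λ₀ = φ

Solving for λ₀:
λ₀ = hc/φ = (6.626×10⁻³⁴ J·s)(3×10⁸ m/s) / (4.19 eV × 1.602×10⁻¹⁹ J/eV)
λ₀ = 295.91 nm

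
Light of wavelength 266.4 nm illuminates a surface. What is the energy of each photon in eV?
4.6541 eV

Using E = hf = hc/λ:

E = hc/λ = (6.626×10⁻³⁴ J·s)(3×10⁸ m/s) / (266.4×10⁻⁹ m)
E = 4.6541 eV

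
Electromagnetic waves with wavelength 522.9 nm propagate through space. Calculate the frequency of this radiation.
5.7333e+14 Hz

Using the wave equation: c = fλ

Solving for frequency:
f = c/λ = (3×10⁸ m/s) / (522.9×10⁻⁹ m)
f = 5.7333e+14 Hz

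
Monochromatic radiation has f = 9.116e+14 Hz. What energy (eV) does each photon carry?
3.7701 eV

Using E = hf:

E = hf = (6.626×10⁻³⁴ J·s)(9.116e+14 Hz)
E = 3.7701 eV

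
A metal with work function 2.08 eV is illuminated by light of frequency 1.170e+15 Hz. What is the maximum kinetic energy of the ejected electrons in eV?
2.7587 eV

Using Einstein's photoelectric equation: KE_max = hf - φ

First, calculate the photon energy:
E_photon = hf = (6.626×10⁻³⁴ J·s)(1.170e+15 Hz)
E_photon = 4.8387 eV

Then, the maximum kinetic energy:
KE_max = E_photon - φ = 4.8387 eV - 2.08 eV = 2.7587 eV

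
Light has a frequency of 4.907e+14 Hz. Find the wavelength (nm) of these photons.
610.95 nm

Using the wave equation: c = fλ

Solving for wavelength:
λ = c/f = (3×10⁸ m/s) / (4.907e+14 Hz)
λ = 610.95 nm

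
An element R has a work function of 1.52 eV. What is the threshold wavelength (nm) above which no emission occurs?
815.69 nm

The threshold wavelength is when the photon energy equals the work function:
hc/λ₀ = φ

Solving for λ₀:
λ₀ = hc/φ = (6.626×10⁻³⁴ J·s)(3×10⁸ m/s) / (1.52 eV × 1.602×10⁻¹⁹ J/eV)
λ₀ = 815.69 nm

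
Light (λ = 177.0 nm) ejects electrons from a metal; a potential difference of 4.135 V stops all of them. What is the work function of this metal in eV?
2.87 eV

The stopping potential gives the maximum kinetic energy: KE_max = eV_s = 4.135 eV

From Einstein's photoelectric equation: KE_max = hc/λ - φ
Rearranging: φ = hc/λ - KE_max

Calculate photon energy:
E_photon = hc/λ = (6.626×10⁻³⁴ J·s)(3×10⁸ m/s) / (177.0×10⁻⁹ m) = 7.0048 eV

Therefore:
φ = 7.0048 - 4.135 = 2.87 eV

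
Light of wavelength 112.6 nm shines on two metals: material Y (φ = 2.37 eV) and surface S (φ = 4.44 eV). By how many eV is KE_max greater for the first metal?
2.0700 eV

Using KE_max = hc/λ - φ for each metal:

Photon energy: E = hc/λ = 11.0110 eV

For material Y (φ₁ = 2.37 eV):
KE₁ = E - φ₁ = 11.0110 - 2.37 = 8.6410 eV

For surface S (φ₂ = 4.44 eV):
KE₂ = E - φ₂ = 11.0110 - 4.44 = 6.5710 eV

Difference:
ΔKE = KE₁ - KE₂ = 8.6410 - 6.5710 = 2.0700 eV

Note: The difference equals the difference in work functions: 4.44 - 2.37 = 2.07 eV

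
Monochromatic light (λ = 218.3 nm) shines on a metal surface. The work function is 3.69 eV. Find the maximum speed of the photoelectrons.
8.3657e+05 m/s

First, find the maximum kinetic energy:
E_photon = hc/λ = 5.6795 eV
KE_max = E_photon - φ = 5.6795 - 3.69 = 1.9895 eV

Convert to Joules: KE_max = 1.9895 × 1.602×10⁻¹⁹ J = 3.1876e-19 J

Then use KE = ½mv² to find velocity:
v = √(2·KE/m) = √(2 × 3.1876e-19 J / 9.109e-31 kg)
v = 8.3657e+05 m/s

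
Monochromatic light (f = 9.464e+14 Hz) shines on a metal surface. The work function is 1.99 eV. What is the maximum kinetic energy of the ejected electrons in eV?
1.9240 eV

Using Einstein's photoelectric equation: KE_max = hf - φ

First, calculate the photon energy:
E_photon = hf = (6.626×10⁻³⁴ J·s)(9.464e+14 Hz)
E_photon = 3.9140 eV

Then, the maximum kinetic energy:
KE_max = E_photon - φ = 3.9140 eV - 1.99 eV = 1.9240 eV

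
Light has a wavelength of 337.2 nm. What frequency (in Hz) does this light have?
8.8906e+14 Hz

Using the wave equation: c = fλ

Solving for frequency:
f = c/λ = (3×10⁸ m/s) / (337.2×10⁻⁹ m)
f = 8.8906e+14 Hz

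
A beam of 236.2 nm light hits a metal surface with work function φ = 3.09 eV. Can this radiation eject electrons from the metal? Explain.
Yes

For photoemission, the photon energy must exceed the work function.

Photon energy: E = hc/λ = 5.2491 eV
Work function: φ = 3.09 eV

Since E_photon (5.2491 eV) > φ (3.09 eV), photoemission WILL occur.
The threshold wavelength is λ₀ = hc/φ = 401.2 nm.
Since 236.2 nm < 401.2 nm, the light has sufficient energy.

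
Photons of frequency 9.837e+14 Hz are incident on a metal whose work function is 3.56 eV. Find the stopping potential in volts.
0.5083 V

The stopping potential V_s satisfies: eV_s = KE_max

First, find KE_max using Einstein's equation:
E_photon = hf = (6.626×10⁻³⁴ J·s)(9.837e+14 Hz) = 4.0683 eV
KE_max = E_photon - φ = 4.0683 - 3.56 = 0.5083 eV

Since eV_s = KE_max:
V_s = KE_max/e = 0.5083 V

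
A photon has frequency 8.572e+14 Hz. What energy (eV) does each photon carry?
3.5451 eV

Using E = hf:

E = hf = (6.626×10⁻³⁴ J·s)(8.572e+14 Hz)
E = 3.5451 eV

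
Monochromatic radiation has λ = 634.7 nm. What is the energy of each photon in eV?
1.9534 eV

Using E = hf = hc/λ:

E = hc/λ = (6.626×10⁻³⁴ J·s)(3×10⁸ m/s) / (634.7×10⁻⁹ m)
E = 1.9534 eV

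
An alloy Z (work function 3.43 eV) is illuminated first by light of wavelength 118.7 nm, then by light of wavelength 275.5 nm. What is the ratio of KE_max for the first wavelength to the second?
6.5542

Using Einstein's equation: KE_max = hc/λ - φ

For λ₁ = 118.7 nm:
E₁ = hc/λ₁ = 10.4452 eV
KE₁ = E₁ - φ = 10.4452 - 3.43 = 7.0152 eV

For λ₂ = 275.5 nm:
E₂ = hc/λ₂ = 4.5003 eV
KE₂ = E₂ - φ = 4.5003 - 3.43 = 1.0703 eV

Ratio: KE₁/KE₂ = 7.0152/1.0703 = 6.5542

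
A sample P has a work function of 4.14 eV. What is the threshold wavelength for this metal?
299.48 nm

The threshold wavelength is when the photon energy equals the work function:
hc/λ₀ = φ

Solving for λ₀:
λ₀ = hc/φ = (6.626×10⁻³⁴ J·s)(3×10⁸ m/s) / (4.14 eV × 1.602×10⁻¹⁹ J/eV)
λ₀ = 299.48 nm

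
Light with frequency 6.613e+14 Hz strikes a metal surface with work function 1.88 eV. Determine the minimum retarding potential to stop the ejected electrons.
0.8549 V

The stopping potential V_s satisfies: eV_s = KE_max

First, find KE_max using Einstein's equation:
E_photon = hf = (6.626×10⁻³⁴ J·s)(6.613e+14 Hz) = 2.7349 eV
KE_max = E_photon - φ = 2.7349 - 1.88 = 0.8549 eV

Since eV_s = KE_max:
V_s = KE_max/e = 0.8549 V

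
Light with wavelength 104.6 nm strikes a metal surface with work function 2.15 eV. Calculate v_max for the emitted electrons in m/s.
1.8475e+06 m/s

First, find the maximum kinetic energy:
E_photon = hc/λ = 11.8532 eV
KE_max = E_photon - φ = 11.8532 - 2.15 = 9.7032 eV

Convert to Joules: KE_max = 9.7032 × 1.602×10⁻¹⁹ J = 1.5546e-18 J

Then use KE = ½mv² to find velocity:
v = √(2·KE/m) = √(2 × 1.5546e-18 J / 9.109e-31 kg)
v = 1.8475e+06 m/s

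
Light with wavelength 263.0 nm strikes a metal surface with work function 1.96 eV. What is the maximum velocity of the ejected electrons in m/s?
9.8430e+05 m/s

First, find the maximum kinetic energy:
E_photon = hc/λ = 4.7142 eV
KE_max = E_photon - φ = 4.7142 - 1.96 = 2.7542 eV

Convert to Joules: KE_max = 2.7542 × 1.602×10⁻¹⁹ J = 4.4128e-19 J

Then use KE = ½mv² to find velocity:
v = √(2·KE/m) = √(2 × 4.4128e-19 J / 9.109e-31 kg)
v = 9.8430e+05 m/s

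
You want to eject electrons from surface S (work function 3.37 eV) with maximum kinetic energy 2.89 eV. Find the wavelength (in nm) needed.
198.06 nm

From Einstein's equation: KE_max = hc/λ - φ

Rearranging for λ:
hc/λ = KE_max + φ
λ = hc/(KE_max + φ)

Required photon energy:
E_photon = KE_max + φ = 2.89 + 3.37 = 6.26 eV

Required wavelength:
λ = hc/E_photon = (6.626×10⁻³⁴)(3×10⁸) / (6.26 × 1.602×10⁻¹⁹)
λ = 198.06 nm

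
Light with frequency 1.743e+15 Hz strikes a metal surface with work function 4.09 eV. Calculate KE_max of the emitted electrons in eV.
3.1185 eV

Using Einstein's photoelectric equation: KE_max = hf - φ

First, calculate the photon energy:
E_photon = hf = (6.626×10⁻³⁴ J·s)(1.743e+15 Hz)
E_photon = 7.2085 eV

Then, the maximum kinetic energy:
KE_max = E_photon - φ = 7.2085 eV - 4.09 eV = 3.1185 eV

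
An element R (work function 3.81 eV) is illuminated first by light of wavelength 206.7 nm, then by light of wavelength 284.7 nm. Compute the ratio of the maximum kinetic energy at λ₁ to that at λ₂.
4.0159

Using Einstein's equation: KE_max = hc/λ - φ

For λ₁ = 206.7 nm:
E₁ = hc/λ₁ = 5.9983 eV
KE₁ = E₁ - φ = 5.9983 - 3.81 = 2.1883 eV

For λ₂ = 284.7 nm:
E₂ = hc/λ₂ = 4.3549 eV
KE₂ = E₂ - φ = 4.3549 - 3.81 = 0.5449 eV

Ratio: KE₁/KE₂ = 2.1883/0.5449 = 4.0159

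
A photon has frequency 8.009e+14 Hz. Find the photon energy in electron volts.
3.3123 eV

Using E = hf:

E = hf = (6.626×10⁻³⁴ J·s)(8.009e+14 Hz)
E = 3.3123 eV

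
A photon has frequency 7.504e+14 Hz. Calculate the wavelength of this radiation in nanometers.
399.51 nm

Using the wave equation: c = fλ

Solving for wavelength:
λ = c/f = (3×10⁸ m/s) / (7.504e+14 Hz)
λ = 399.51 nm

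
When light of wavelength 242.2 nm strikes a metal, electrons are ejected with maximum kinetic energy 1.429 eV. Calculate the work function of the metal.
3.69 eV

From Einstein's photoelectric equation: KE_max = hf - φ = hc/λ - φ

Rearranging for φ:
φ = hc/λ - KE_max

Calculate photon energy:
E_photon = hc/λ = 5.1191 eV

Therefore:
φ = 5.1191 - 1.429 = 3.69 eV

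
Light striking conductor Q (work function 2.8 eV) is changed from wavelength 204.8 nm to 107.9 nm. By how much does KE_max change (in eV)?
5.4367 eV

Using Einstein's equation: KE_max = hc/λ - φ

For λ₁ = 204.8 nm:
KE₁ = hc/λ₁ - φ = 6.0539 - 2.8 = 3.2539 eV

For λ₂ = 107.9 nm:
KE₂ = hc/λ₂ - φ = 11.4907 - 2.8 = 8.6907 eV

Change in KE:
ΔKE = KE₂ - KE₁ = 8.6907 - 3.2539 = 5.4367 eV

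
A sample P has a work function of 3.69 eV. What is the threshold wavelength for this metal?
336.00 nm

The threshold wavelength is when the photon energy equals the work function:
hc/λ₀ = φ

Solving for λ₀:
λ₀ = hc/φ = (6.626×10⁻³⁴ J·s)(3×10⁸ m/s) / (3.69 eV × 1.602×10⁻¹⁹ J/eV)
λ₀ = 336.00 nm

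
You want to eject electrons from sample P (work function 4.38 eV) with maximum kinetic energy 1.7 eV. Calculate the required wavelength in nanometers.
203.92 nm

From Einstein's equation: KE_max = hc/λ - φ

Rearranging for λ:
hc/λ = KE_max + φ
λ = hc/(KE_max + φ)

Required photon energy:
E_photon = KE_max + φ = 1.7 + 4.38 = 6.08 eV

Required wavelength:
λ = hc/E_photon = (6.626×10⁻³⁴)(3×10⁸) / (6.08 × 1.602×10⁻¹⁹)
λ = 203.92 nm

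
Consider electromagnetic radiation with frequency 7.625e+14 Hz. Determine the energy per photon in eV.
3.1534 eV

Using E = hf:

E = hf = (6.626×10⁻³⁴ J·s)(7.625e+14 Hz)
E = 3.1534 eV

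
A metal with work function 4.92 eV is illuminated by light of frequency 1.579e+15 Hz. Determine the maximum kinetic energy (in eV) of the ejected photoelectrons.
1.6102 eV

Using Einstein's photoelectric equation: KE_max = hf - φ

First, calculate the photon energy:
E_photon = hf = (6.626×10⁻³⁴ J·s)(1.579e+15 Hz)
E_photon = 6.5302 eV

Then, the maximum kinetic energy:
KE_max = E_photon - φ = 6.5302 eV - 4.92 eV = 1.6102 eV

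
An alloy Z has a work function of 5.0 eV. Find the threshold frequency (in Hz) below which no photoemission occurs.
1.2090e+15 Hz

The threshold frequency is when the photon energy equals the work function:
hf₀ = φ

Solving for f₀:
f₀ = φ/h = (5.0 eV × 1.602×10⁻¹⁹ J/eV) / (6.626×10⁻³⁴ J·s)
f₀ = 1.2090e+15 Hz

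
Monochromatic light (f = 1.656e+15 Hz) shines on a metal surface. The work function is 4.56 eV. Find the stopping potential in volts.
2.2887 V

The stopping potential V_s satisfies: eV_s = KE_max

First, find KE_max using Einstein's equation:
E_photon = hf = (6.626×10⁻³⁴ J·s)(1.656e+15 Hz) = 6.8487 eV
KE_max = E_photon - φ = 6.8487 - 4.56 = 2.2887 eV

Since eV_s = KE_max:
V_s = KE_max/e = 2.2887 V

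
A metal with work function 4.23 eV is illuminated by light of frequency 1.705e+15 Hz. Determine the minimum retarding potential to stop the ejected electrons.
2.8213 V

The stopping potential V_s satisfies: eV_s = KE_max

First, find KE_max using Einstein's equation:
E_photon = hf = (6.626×10⁻³⁴ J·s)(1.705e+15 Hz) = 7.0513 eV
KE_max = E_photon - φ = 7.0513 - 4.23 = 2.8213 eV

Since eV_s = KE_max:
V_s = KE_max/e = 2.8213 V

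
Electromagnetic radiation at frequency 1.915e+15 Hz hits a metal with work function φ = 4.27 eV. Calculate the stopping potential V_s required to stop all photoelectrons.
3.6498 V

The stopping potential V_s satisfies: eV_s = KE_max

First, find KE_max using Einstein's equation:
E_photon = hf = (6.626×10⁻³⁴ J·s)(1.915e+15 Hz) = 7.9198 eV
KE_max = E_photon - φ = 7.9198 - 4.27 = 3.6498 eV

Since eV_s = KE_max:
V_s = KE_max/e = 3.6498 V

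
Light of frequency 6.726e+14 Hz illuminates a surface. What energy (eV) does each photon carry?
2.7817 eV

Using E = hf:

E = hf = (6.626×10⁻³⁴ J·s)(6.726e+14 Hz)
E = 2.7817 eV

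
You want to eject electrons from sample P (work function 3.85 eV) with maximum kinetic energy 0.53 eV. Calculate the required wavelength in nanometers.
283.07 nm

From Einstein's equation: KE_max = hc/λ - φ

Rearranging for λ:
hc/λ = KE_max + φ
λ = hc/(KE_max + φ)

Required photon energy:
E_photon = KE_max + φ = 0.53 + 3.85 = 4.38 eV

Required wavelength:
λ = hc/E_photon = (6.626×10⁻³⁴)(3×10⁸) / (4.38 × 1.602×10⁻¹⁹)
λ = 283.07 nm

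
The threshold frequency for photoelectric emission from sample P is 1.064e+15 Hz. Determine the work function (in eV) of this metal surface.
4.40 eV

At the threshold frequency, photon energy equals work function:
φ = hf₀

Calculating:
φ = (6.626×10⁻³⁴ J·s)(1.064e+15 Hz)
φ = 4.40 eV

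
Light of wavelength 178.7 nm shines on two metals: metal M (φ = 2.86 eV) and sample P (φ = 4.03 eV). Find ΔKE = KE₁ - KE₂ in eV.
1.1700 eV

Using KE_max = hc/λ - φ for each metal:

Photon energy: E = hc/λ = 6.9381 eV

For metal M (φ₁ = 2.86 eV):
KE₁ = E - φ₁ = 6.9381 - 2.86 = 4.0781 eV

For sample P (φ₂ = 4.03 eV):
KE₂ = E - φ₂ = 6.9381 - 4.03 = 2.9081 eV

Difference:
ΔKE = KE₁ - KE₂ = 4.0781 - 2.9081 = 1.1700 eV

Note: The difference equals the difference in work functions: 4.03 - 2.86 = 1.17 eV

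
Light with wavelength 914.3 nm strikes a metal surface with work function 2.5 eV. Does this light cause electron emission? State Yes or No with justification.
No

For photoemission, the photon energy must exceed the work function.

Photon energy: E = hc/λ = 1.3561 eV
Work function: φ = 2.5 eV

Since E_photon (1.3561 eV) < φ (2.5 eV), photoemission will NOT occur.
The threshold wavelength is λ₀ = hc/φ = 495.9 nm.
Since 914.3 nm > 495.9 nm, the photons lack sufficient energy.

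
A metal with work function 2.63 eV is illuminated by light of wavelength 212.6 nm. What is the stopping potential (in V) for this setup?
3.2018 V

The stopping potential V_s satisfies: eV_s = KE_max

First, find KE_max using Einstein's equation:
E_photon = hc/λ = 5.8318 eV
KE_max = E_photon - φ = 5.8318 - 2.63 = 3.2018 eV

Since eV_s = KE_max:
V_s = KE_max/e = 3.2018 V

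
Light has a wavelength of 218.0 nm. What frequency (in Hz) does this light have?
1.3752e+15 Hz

Using the wave equation: c = fλ

Solving for frequency:
f = c/λ = (3×10⁸ m/s) / (218.0×10⁻⁹ m)
f = 1.3752e+15 Hz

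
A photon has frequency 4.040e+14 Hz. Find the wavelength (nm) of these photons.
742.06 nm

Using the wave equation: c = fλ

Solving for wavelength:
λ = c/f = (3×10⁸ m/s) / (4.040e+14 Hz)
λ = 742.06 nm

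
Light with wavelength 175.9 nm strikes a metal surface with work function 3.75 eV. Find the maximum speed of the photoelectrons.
1.0772e+06 m/s

First, find the maximum kinetic energy:
E_photon = hc/λ = 7.0486 eV
KE_max = E_photon - φ = 7.0486 - 3.75 = 3.2986 eV

Convert to Joules: KE_max = 3.2986 × 1.602×10⁻¹⁹ J = 5.2849e-19 J

Then use KE = ½mv² to find velocity:
v = √(2·KE/m) = √(2 × 5.2849e-19 J / 9.109e-31 kg)
v = 1.0772e+06 m/s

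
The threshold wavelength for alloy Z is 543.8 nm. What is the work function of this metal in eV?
2.28 eV

At the threshold wavelength, photon energy equals work function:
φ = hc/λ₀

Calculating:
φ = (6.626×10⁻³⁴ J·s)(3×10⁸ m/s) / (543.8×10⁻⁹ m)
φ = 2.28 eV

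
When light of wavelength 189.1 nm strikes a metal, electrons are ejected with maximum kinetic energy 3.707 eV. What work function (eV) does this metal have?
2.85 eV

From Einstein's photoelectric equation: KE_max = hf - φ = hc/λ - φ

Rearranging for φ:
φ = hc/λ - KE_max

Calculate photon energy:
E_photon = hc/λ = 6.5565 eV

Therefore:
φ = 6.5565 - 3.707 = 2.85 eV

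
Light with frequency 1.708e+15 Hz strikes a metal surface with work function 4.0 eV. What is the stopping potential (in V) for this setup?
3.0637 V

The stopping potential V_s satisfies: eV_s = KE_max

First, find KE_max using Einstein's equation:
E_photon = hf = (6.626×10⁻³⁴ J·s)(1.708e+15 Hz) = 7.0637 eV
KE_max = E_photon - φ = 7.0637 - 4.0 = 3.0637 eV

Since eV_s = KE_max:
V_s = KE_max/e = 3.0637 V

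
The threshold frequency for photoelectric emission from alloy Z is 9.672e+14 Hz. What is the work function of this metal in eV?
4.00 eV

At the threshold frequency, photon energy equals work function:
φ = hf₀

Calculating:
φ = (6.626×10⁻³⁴ J·s)(9.672e+14 Hz)
φ = 4.00 eV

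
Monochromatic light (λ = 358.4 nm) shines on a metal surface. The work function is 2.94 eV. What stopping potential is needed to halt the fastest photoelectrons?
0.5194 V

The stopping potential V_s satisfies: eV_s = KE_max

First, find KE_max using Einstein's equation:
E_photon = hc/λ = 3.4594 eV
KE_max = E_photon - φ = 3.4594 - 2.94 = 0.5194 eV

Since eV_s = KE_max:
V_s = KE_max/e = 0.5194 V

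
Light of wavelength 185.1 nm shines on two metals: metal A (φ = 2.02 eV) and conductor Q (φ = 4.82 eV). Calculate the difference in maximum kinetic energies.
2.8000 eV

Using KE_max = hc/λ - φ for each metal:

Photon energy: E = hc/λ = 6.6982 eV

For metal A (φ₁ = 2.02 eV):
KE₁ = E - φ₁ = 6.6982 - 2.02 = 4.6782 eV

For conductor Q (φ₂ = 4.82 eV):
KE₂ = E - φ₂ = 6.6982 - 4.82 = 1.8782 eV

Difference:
ΔKE = KE₁ - KE₂ = 4.6782 - 1.8782 = 2.8000 eV

Note: The difference equals the difference in work functions: 4.82 - 2.02 = 2.80 eV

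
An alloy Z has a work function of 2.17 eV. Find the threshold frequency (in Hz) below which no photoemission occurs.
5.2470e+14 Hz

The threshold frequency is when the photon energy equals the work function:
hf₀ = φ

Solving for f₀:
f₀ = φ/h = (2.17 eV × 1.602×10⁻¹⁹ J/eV) / (6.626×10⁻³⁴ J·s)
f₀ = 5.2470e+14 Hz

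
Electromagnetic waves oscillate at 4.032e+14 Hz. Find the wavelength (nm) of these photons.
743.53 nm

Using the wave equation: c = fλ

Solving for wavelength:
λ = c/f = (3×10⁸ m/s) / (4.032e+14 Hz)
λ = 743.53 nm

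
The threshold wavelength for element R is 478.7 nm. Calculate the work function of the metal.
2.59 eV

At the threshold wavelength, photon energy equals work function:
φ = hc/λ₀

Calculating:
φ = (6.626×10⁻³⁴ J·s)(3×10⁸ m/s) / (478.7×10⁻⁹ m)
φ = 2.59 eV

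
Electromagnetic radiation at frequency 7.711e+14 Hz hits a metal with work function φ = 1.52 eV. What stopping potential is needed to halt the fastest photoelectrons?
1.6690 V

The stopping potential V_s satisfies: eV_s = KE_max

First, find KE_max using Einstein's equation:
E_photon = hf = (6.626×10⁻³⁴ J·s)(7.711e+14 Hz) = 3.1890 eV
KE_max = E_photon - φ = 3.1890 - 1.52 = 1.6690 eV

Since eV_s = KE_max:
V_s = KE_max/e = 1.6690 V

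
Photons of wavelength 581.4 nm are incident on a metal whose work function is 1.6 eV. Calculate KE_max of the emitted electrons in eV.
0.5325 eV

Using Einstein's photoelectric equation: KE_max = hf - φ = hc/λ - φ

First, calculate the photon energy:
E_photon = hc/λ = (6.626×10⁻³⁴ J·s)(3×10⁸ m/s) / (581.4×10⁻⁹ m)
E_photon = 2.1325 eV

Then, the maximum kinetic energy:
KE_max = E_photon - φ = 2.1325 eV - 1.6 eV = 0.5325 eV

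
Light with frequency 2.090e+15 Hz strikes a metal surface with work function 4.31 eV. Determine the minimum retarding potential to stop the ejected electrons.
4.3335 V

The stopping potential V_s satisfies: eV_s = KE_max

First, find KE_max using Einstein's equation:
E_photon = hf = (6.626×10⁻³⁴ J·s)(2.090e+15 Hz) = 8.6435 eV
KE_max = E_photon - φ = 8.6435 - 4.31 = 4.3335 eV

Since eV_s = KE_max:
V_s = KE_max/e = 4.3335 V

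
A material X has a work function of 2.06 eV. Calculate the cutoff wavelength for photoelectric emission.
601.87 nm

The threshold wavelength is when the photon energy equals the work function:
hc/λ₀ = φ

Solving for λ₀:
λ₀ = hc/φ = (6.626×10⁻³⁴ J·s)(3×10⁸ m/s) / (2.06 eV × 1.602×10⁻¹⁹ J/eV)
λ₀ = 601.87 nm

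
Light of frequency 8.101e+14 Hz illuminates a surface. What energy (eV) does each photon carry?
3.3503 eV

Using E = hf:

E = hf = (6.626×10⁻³⁴ J·s)(8.101e+14 Hz)
E = 3.3503 eV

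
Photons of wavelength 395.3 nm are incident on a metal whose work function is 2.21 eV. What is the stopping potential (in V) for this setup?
0.9265 V

The stopping potential V_s satisfies: eV_s = KE_max

First, find KE_max using Einstein's equation:
E_photon = hc/λ = 3.1365 eV
KE_max = E_photon - φ = 3.1365 - 2.21 = 0.9265 eV

Since eV_s = KE_max:
V_s = KE_max/e = 0.9265 V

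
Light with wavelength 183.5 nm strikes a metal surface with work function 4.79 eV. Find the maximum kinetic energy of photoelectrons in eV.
1.9666 eV

Using Einstein's photoelectric equation: KE_max = hf - φ = hc/λ - φ

First, calculate the photon energy:
E_photon = hc/λ = (6.626×10⁻³⁴ J·s)(3×10⁸ m/s) / (183.5×10⁻⁹ m)
E_photon = 6.7566 eV

Then, the maximum kinetic energy:
KE_max = E_photon - φ = 6.7566 eV - 4.79 eV = 1.9666 eV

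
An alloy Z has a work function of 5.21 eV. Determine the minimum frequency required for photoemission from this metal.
1.2598e+15 Hz

The threshold frequency is when the photon energy equals the work function:
hf₀ = φ

Solving for f₀:
f₀ = φ/h = (5.21 eV × 1.602×10⁻¹⁹ J/eV) / (6.626×10⁻³⁴ J·s)
f₀ = 1.2598e+15 Hz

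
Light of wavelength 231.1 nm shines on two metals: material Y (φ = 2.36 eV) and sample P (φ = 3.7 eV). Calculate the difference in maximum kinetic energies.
1.3400 eV

Using KE_max = hc/λ - φ for each metal:

Photon energy: E = hc/λ = 5.3650 eV

For material Y (φ₁ = 2.36 eV):
KE₁ = E - φ₁ = 5.3650 - 2.36 = 3.0050 eV

For sample P (φ₂ = 3.7 eV):
KE₂ = E - φ₂ = 5.3650 - 3.7 = 1.6650 eV

Difference:
ΔKE = KE₁ - KE₂ = 3.0050 - 1.6650 = 1.3400 eV

Note: The difference equals the difference in work functions: 3.7 - 2.36 = 1.34 eV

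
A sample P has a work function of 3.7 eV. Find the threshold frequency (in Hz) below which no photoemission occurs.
8.9466e+14 Hz

The threshold frequency is when the photon energy equals the work function:
hf₀ = φ

Solving for f₀:
f₀ = φ/h = (3.7 eV × 1.602×10⁻¹⁹ J/eV) / (6.626×10⁻³⁴ J·s)
f₀ = 8.9466e+14 Hz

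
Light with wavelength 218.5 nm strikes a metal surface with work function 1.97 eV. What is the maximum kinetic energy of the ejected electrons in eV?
3.7043 eV

Using Einstein's photoelectric equation: KE_max = hf - φ = hc/λ - φ

First, calculate the photon energy:
E_photon = hc/λ = (6.626×10⁻³⁴ J·s)(3×10⁸ m/s) / (218.5×10⁻⁹ m)
E_photon = 5.6743 eV

Then, the maximum kinetic energy:
KE_max = E_photon - φ = 5.6743 eV - 1.97 eV = 3.7043 eV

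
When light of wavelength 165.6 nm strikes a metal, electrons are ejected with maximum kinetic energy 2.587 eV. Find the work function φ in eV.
4.90 eV

From Einstein's photoelectric equation: KE_max = hf - φ = hc/λ - φ

Rearranging for φ:
φ = hc/λ - KE_max

Calculate photon energy:
E_photon = hc/λ = 7.4870 eV

Therefore:
φ = 7.4870 - 2.587 = 4.90 eV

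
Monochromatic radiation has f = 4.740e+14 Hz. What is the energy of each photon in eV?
1.9603 eV

Using E = hf:

E = hf = (6.626×10⁻³⁴ J·s)(4.740e+14 Hz)
E = 1.9603 eV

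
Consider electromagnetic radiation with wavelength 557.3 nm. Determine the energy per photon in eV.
2.2247 eV

Using E = hf = hc/λ:

E = hc/λ = (6.626×10⁻³⁴ J·s)(3×10⁸ m/s) / (557.3×10⁻⁹ m)
E = 2.2247 eV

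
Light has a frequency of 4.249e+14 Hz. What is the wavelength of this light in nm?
705.56 nm

Using the wave equation: c = fλ

Solving for wavelength:
λ = c/f = (3×10⁸ m/s) / (4.249e+14 Hz)
λ = 705.56 nm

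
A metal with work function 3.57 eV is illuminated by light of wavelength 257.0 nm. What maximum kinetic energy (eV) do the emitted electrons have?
1.2543 eV

Using Einstein's photoelectric equation: KE_max = hf - φ = hc/λ - φ

First, calculate the photon energy:
E_photon = hc/λ = (6.626×10⁻³⁴ J·s)(3×10⁸ m/s) / (257.0×10⁻⁹ m)
E_photon = 4.8243 eV

Then, the maximum kinetic energy:
KE_max = E_photon - φ = 4.8243 eV - 3.57 eV = 1.2543 eV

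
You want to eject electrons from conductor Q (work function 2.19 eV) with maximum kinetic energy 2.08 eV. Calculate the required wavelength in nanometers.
290.36 nm

From Einstein's equation: KE_max = hc/λ - φ

Rearranging for λ:
hc/λ = KE_max + φ
λ = hc/(KE_max + φ)

Required photon energy:
E_photon = KE_max + φ = 2.08 + 2.19 = 4.27 eV

Required wavelength:
λ = hc/E_photon = (6.626×10⁻³⁴)(3×10⁸) / (4.27 × 1.602×10⁻¹⁹)
λ = 290.36 nm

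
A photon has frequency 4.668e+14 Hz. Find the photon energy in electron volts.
1.9305 eV

Using E = hf:

E = hf = (6.626×10⁻³⁴ J·s)(4.668e+14 Hz)
E = 1.9305 eV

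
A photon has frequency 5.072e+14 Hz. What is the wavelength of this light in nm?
591.07 nm

Using the wave equation: c = fλ

Solving for wavelength:
λ = c/f = (3×10⁸ m/s) / (5.072e+14 Hz)
λ = 591.07 nm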